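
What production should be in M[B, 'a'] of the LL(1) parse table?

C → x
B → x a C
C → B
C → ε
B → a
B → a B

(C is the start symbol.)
B → a, B → a B

To find M[B, 'a'], we find productions for B where 'a' is in the predict set (PREDICT(N → α) = (FIRST(α) \ {ε}) ∪ (FOLLOW(N) if α ⇒* ε)).

B → x a C: PREDICT = { 'x' }
B → a: PREDICT = { 'a' }
  'a' is in predict set, so this production goes in M[B, 'a']
B → a B: PREDICT = { 'a' }
  'a' is in predict set, so this production goes in M[B, 'a']

M[B, 'a'] = B → a, B → a B  (a multiply-defined cell — the grammar is not LL(1))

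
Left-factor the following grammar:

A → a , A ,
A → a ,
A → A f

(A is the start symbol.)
A → a , A'
A' → A ,
A' → ε
A → A f

Left-factoring transforms A → αβ₁ | αβ₂ into A → αA' and A' → β₁ | β₂
(α is the longest common prefix among the alternatives). Repeat until
no nonterminal has two alternatives with a common prefix.

Round 1: A has alternatives sharing prefix 'a ,'. Introduce A': A → a , A'
  Add: A' → A ,
  Add: A' → ε

No remaining common prefixes — done.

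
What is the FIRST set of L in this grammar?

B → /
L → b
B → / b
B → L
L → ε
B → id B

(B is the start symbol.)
{ 'b', ε }

To compute FIRST(L), examine every production with L on the left-hand side, reading each right-hand side left to right until a non-nullable symbol is reached.

From L → b:
  - b is a terminal: add 'b' and stop
From L → ε:
  - ε-production, so ε ∈ FIRST(L)

Collecting: FIRST(L) = { 'b', ε }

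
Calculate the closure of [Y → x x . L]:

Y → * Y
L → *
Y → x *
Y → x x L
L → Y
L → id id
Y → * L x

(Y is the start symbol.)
{ [L → . *], [L → . Y], [L → . id id], [Y → . * L x], [Y → . * Y], [Y → . x *], [Y → . x x L], [Y → x x . L] }

To compute CLOSURE, for each item [A → α.Bβ] where B is a non-terminal, add [B → .γ] for all productions B → γ; repeat for the newly added items until nothing changes.

Start with: [Y → x x . L]
  [Y → x x . L] has the dot before L: add [L → . *], [L → . Y], [L → . id id]
  [L → . Y] has the dot before Y: add [Y → . * Y], [Y → . x *], [Y → . x x L], [Y → . * L x]
No further items can be added.

CLOSURE = { [L → . *], [L → . Y], [L → . id id], [Y → . * L x], [Y → . * Y], [Y → . x *], [Y → . x x L], [Y → x x . L] }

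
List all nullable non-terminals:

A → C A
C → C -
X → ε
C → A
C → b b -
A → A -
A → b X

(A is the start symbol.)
{ 'X' }

A non-terminal is nullable if it can derive ε (the empty string): either it has an ε-production, or it has a production whose right-hand side consists entirely of nullable non-terminals.

ε-productions: X → ε
So X is immediately nullable.
No further non-terminal can be added: every production for the remaining non-terminals contains a terminal or a non-nullable non-terminal.
Nullable = { 'X' }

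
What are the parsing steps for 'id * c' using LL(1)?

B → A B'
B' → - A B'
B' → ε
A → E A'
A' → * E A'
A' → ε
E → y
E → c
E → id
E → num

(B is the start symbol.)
Stack is shown with the top on the left.

Stack        Input     Action
-----------------------------
B $          id * c $  output B → A B'
A B' $       id * c $  output A → E A'
E A' B' $    id * c $  output E → id
id A' B' $   id * c $  match 'id'
A' B' $      * c $     output A' → * E A'
* E A' B' $  * c $     match '*'
E A' B' $    c $       output E → c
c A' B' $    c $       match 'c'
A' B' $      $         output A' → ε
B' $         $         output B' → ε
$            $         accept

The string is accepted.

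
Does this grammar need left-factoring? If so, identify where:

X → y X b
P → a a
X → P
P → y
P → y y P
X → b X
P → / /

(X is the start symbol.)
Yes, P has productions with common prefix 'y'

Left-factoring is needed when two productions for the same non-terminal
share a common prefix on the right-hand side.

Productions for X:
  X → y X b
  X → P
  X → b X
Productions for P:
  P → a a
  P → y
  P → y y P
  P → / /

Found common prefix 'y' in productions for P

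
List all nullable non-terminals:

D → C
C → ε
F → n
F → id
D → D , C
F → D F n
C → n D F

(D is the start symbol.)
A non-terminal is nullable if it can derive ε (the empty string): either it has an ε-production, or it has a production whose right-hand side consists entirely of nullable non-terminals.

ε-productions: C → ε
So C is immediately nullable.
D → C: every symbol on the right is nullable, so D is nullable too.
No further non-terminal can be added: every production for the remaining non-terminals contains a terminal or a non-nullable non-terminal.
Nullable = { 'C', 'D' }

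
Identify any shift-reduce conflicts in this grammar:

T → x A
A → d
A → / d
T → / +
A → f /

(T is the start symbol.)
No shift-reduce conflicts

Augment with T' → T and build the canonical LR(0) collection (I0 = CLOSURE({[T' → . T]}), then GOTO on every symbol after a dot until no new states appear). It has 11 states:
  I0: { [T → . / +], [T → . x A], [T' → . T] }  — shift
  I1: { [T → / . +] }  — shift
  I2: { [T' → T .] }  — accept
  I3: { [A → . / d], [A → . d], [A → . f /], [T → x . A] }  — shift
  I4: { [A → / . d] }  — shift
  I5: { [T → x A .] }  — reduce
  I6: { [A → d .] }  — reduce
  I7: { [A → f . /] }  — shift
  I8: { [A → f / .] }  — reduce
  I9: { [A → / d .] }  — reduce
  I10: { [T → / + .] }  — reduce

No state contains both a complete item and a shift item.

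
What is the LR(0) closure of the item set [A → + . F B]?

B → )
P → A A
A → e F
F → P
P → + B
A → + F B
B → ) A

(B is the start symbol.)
To compute CLOSURE, for each item [A → α.Bβ] where B is a non-terminal, add [B → .γ] for all productions B → γ; repeat for the newly added items until nothing changes.

Start with: [A → + . F B]
  [A → + . F B] has the dot before F: add [F → . P]
  [F → . P] has the dot before P: add [P → . A A], [P → . + B]
  [P → . A A] has the dot before A: add [A → . e F], [A → . + F B]
No further items can be added.

CLOSURE = { [A → + . F B], [A → . + F B], [A → . e F], [F → . P], [P → . + B], [P → . A A] }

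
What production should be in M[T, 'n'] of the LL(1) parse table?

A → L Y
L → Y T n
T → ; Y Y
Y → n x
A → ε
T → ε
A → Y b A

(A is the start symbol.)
T → ε

To find M[T, 'n'], we find productions for T where 'n' is in the predict set (PREDICT(N → α) = (FIRST(α) \ {ε}) ∪ (FOLLOW(N) if α ⇒* ε)).

Relevant sets:
  FOLLOW(T) = { 'n' }

T → ; Y Y: PREDICT = { ';' }
T → ε: PREDICT = { 'n' }
  'n' is in predict set, so this production goes in M[T, 'n']

M[T, 'n'] = T → ε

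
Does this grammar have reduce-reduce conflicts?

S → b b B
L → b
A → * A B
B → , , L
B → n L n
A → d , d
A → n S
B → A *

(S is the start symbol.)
No reduce-reduce conflicts

A reduce-reduce conflict occurs when an LR(0) state has two complete items [A → α .] and [B → β .] — both call for a reduction, and with no lookahead the parser cannot choose between them.

Augment with S' → S and build the canonical LR(0) collection (I0 = CLOSURE({[S' → . S]}), then GOTO on every symbol after a dot until no new states appear). It has 23 states:
  I0: { [S → . b b B], [S' → . S] }  — shift
  I1: { [S' → S .] }  — accept
  I2: { [S → b . b B] }  — shift
  I3: { [A → . * A B], [A → . d , d], [A → . n S], [B → . , , L], [B → . A *], [B → . n L n], [S → b b . B] }  — shift
  I4: { [A → * . A B], [A → . * A B], [A → . d , d], [A → . n S] }  — shift
  I5: { [B → , . , L] }  — shift
  I6: { [B → A . *] }  — shift
  I7: { [S → b b B .] }  — reduce
  I8: { [A → d . , d] }  — shift
  I9: { [A → n . S], [B → n . L n], [L → . b], [S → . b b B] }  — shift
  I10: { [B → n L . n] }  — shift
  I11: { [A → n S .] }  — reduce
  I12: { [L → b .], [S → b . b B] }  — shift, reduce
  I13: { [B → n L n .] }  — reduce
  I14: { [A → d , . d] }  — shift
  I15: { [A → d , d .] }  — reduce
  I16: { [B → A * .] }  — reduce
  I17: { [B → , , . L], [L → . b] }  — shift
  I18: { [B → , , L .] }  — reduce
  I19: { [L → b .] }  — reduce
  I20: { [A → * A . B], [A → . * A B], [A → . d , d], [A → . n S], [B → . , , L], [B → . A *], [B → . n L n] }  — shift
  I21: { [A → n . S], [S → . b b B] }  — shift
  I22: { [A → * A B .] }  — reduce

No state contains more than one complete item.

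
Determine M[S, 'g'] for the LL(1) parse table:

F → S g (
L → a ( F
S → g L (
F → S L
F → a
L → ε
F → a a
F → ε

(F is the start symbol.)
To find M[S, 'g'], we find productions for S where 'g' is in the predict set (PREDICT(N → α) = (FIRST(α) \ {ε}) ∪ (FOLLOW(N) if α ⇒* ε)).

S → g L (: PREDICT = { 'g' }
  'g' is in predict set, so this production goes in M[S, 'g']

M[S, 'g'] = S → g L (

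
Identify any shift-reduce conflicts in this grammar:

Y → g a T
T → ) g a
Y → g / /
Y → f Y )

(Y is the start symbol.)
A shift-reduce conflict occurs when an LR(0) state has both:
  - a complete (reduce) item [A → α .] (dot at the end), and
  - a shift item [B → β . c γ] (dot before a terminal).

Augment with Y' → Y and build the canonical LR(0) collection (I0 = CLOSURE({[Y' → . Y]}), then GOTO on every symbol after a dot until no new states appear). It has 13 states:
  I0: { [Y → . f Y )], [Y → . g / /], [Y → . g a T], [Y' → . Y] }  — shift
  I1: { [Y' → Y .] }  — accept
  I2: { [Y → . f Y )], [Y → . g / /], [Y → . g a T], [Y → f . Y )] }  — shift
  I3: { [Y → g . / /], [Y → g . a T] }  — shift
  I4: { [Y → g / . /] }  — shift
  I5: { [T → . ) g a], [Y → g a . T] }  — shift
  I6: { [T → ) . g a] }  — shift
  I7: { [Y → g a T .] }  — reduce
  I8: { [T → ) g . a] }  — shift
  I9: { [T → ) g a .] }  — reduce
  I10: { [Y → g / / .] }  — reduce
  I11: { [Y → f Y . )] }  — shift
  I12: { [Y → f Y ) .] }  — reduce

No state contains both a complete item and a shift item.

Answer: No shift-reduce conflicts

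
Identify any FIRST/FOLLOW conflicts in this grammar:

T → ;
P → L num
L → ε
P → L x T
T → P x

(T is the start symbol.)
No FIRST/FOLLOW conflicts.

A FIRST/FOLLOW conflict occurs when a non-terminal N has a nullable alternative N → β (β ⇒* ε) and another alternative N → α with FIRST(α) ∩ FOLLOW(N) ≠ ∅: on such a lookahead the parser cannot decide between expanding α and letting N vanish via β.

Nullable non-terminals: L.
L has a nullable alternative but only one production, so nothing to check.

P, T have no nullable alternative, so no FIRST/FOLLOW check is needed there.

No FIRST/FOLLOW conflicts found.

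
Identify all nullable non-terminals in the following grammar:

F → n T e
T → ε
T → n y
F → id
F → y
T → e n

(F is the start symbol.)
ε-productions: T → ε
So T is immediately nullable.
No further non-terminal can be added: every production for the remaining non-terminals contains a terminal or a non-nullable non-terminal.
Nullable = { 'T' }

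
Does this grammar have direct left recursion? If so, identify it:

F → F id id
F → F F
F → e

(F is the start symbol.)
Direct left recursion occurs when N → N α for some non-terminal N (the right-hand side begins with the left-hand side itself).

F → F id id: LEFT RECURSIVE (starts with F)
F → F F: LEFT RECURSIVE (starts with F)
F → e: starts with e

The grammar has direct left recursion on: F.

Answer: Yes, F is left-recursive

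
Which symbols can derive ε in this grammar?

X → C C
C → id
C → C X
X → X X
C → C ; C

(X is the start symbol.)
None

A non-terminal is nullable if it can derive ε (the empty string): either it has an ε-production, or it has a production whose right-hand side consists entirely of nullable non-terminals.

There are no ε-productions, so no non-terminal can derive ε.
No non-terminals are nullable.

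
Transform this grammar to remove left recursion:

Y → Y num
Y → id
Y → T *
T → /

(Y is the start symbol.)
Y is directly left-recursive. The standard transformation for
  A → A α₁ | ... | A α_m | β₁ | ... | β_n
is
  A  → β₁ A' | ... | β_n A'
  A' → α₁ A' | ... | α_m A' | ε

Y → id becomes Y → id Y'
Y → T * becomes Y → T * Y'
Y → Y num becomes Y' → num Y'
Add Y' → ε

Productions for other non-terminals are unchanged:
  T → /

Resulting grammar:
Y → id Y'
Y → T * Y'
Y' → num Y'
Y' → ε
T → /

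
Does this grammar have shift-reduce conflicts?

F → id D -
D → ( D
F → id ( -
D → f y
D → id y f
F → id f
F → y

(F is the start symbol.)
Yes — I6: [F → id f .] vs [D → f . y]

A shift-reduce conflict occurs when an LR(0) state has both:
  - a complete (reduce) item [A → α .] (dot at the end), and
  - a shift item [B → β . c γ] (dot before a terminal).

Augment with F' → F and build the canonical LR(0) collection (I0 = CLOSURE({[F' → . F]}), then GOTO on every symbol after a dot until no new states appear). It has 16 states:
  I0: { [F → . id ( -], [F → . id D -], [F → . id f], [F → . y], [F' → . F] }  — shift
  I1: { [F' → F .] }  — accept
  I2: { [D → . ( D], [D → . f y], [D → . id y f], [F → id . ( -], [F → id . D -], [F → id . f] }  — shift
  I3: { [F → y .] }  — reduce
  I4: { [D → ( . D], [D → . ( D], [D → . f y], [D → . id y f], [F → id ( . -] }  — shift
  I5: { [F → id D . -] }  — shift
  I6: { [D → f . y], [F → id f .] }  — shift, reduce
  I7: { [D → id . y f] }  — shift
  I8: { [D → id y . f] }  — shift
  I9: { [D → id y f .] }  — reduce
  I10: { [D → f y .] }  — reduce
  I11: { [F → id D - .] }  — reduce
  I12: { [D → ( . D], [D → . ( D], [D → . f y], [D → . id y f] }  — shift
  I13: { [F → id ( - .] }  — reduce
  I14: { [D → ( D .] }  — reduce
  I15: { [D → f . y] }  — shift

I6 contains reduce item [F → id f .] and shift item [D → f . y] — shift-reduce conflict.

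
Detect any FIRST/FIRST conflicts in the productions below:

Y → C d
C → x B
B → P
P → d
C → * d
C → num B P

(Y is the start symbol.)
No FIRST/FIRST conflicts.

A FIRST/FIRST conflict occurs when two productions N → α and N → β for the same non-terminal have FIRST(α) ∩ FIRST(β) ≠ ∅ (with ε ∈ FIRST of a nullable right-hand side, so two nullable alternatives also conflict).

Productions for C:
  C → x B: FIRST = { 'x' }
  C → * d: FIRST = { '*' }
  C → num B P: FIRST = { 'num' }
Y, B, P have only one production, so no FIRST/FIRST conflict is possible there.

All alternatives of each non-terminal have pairwise disjoint FIRST sets.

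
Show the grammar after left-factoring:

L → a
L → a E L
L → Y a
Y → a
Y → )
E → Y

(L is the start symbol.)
L → a L'
L' → ε
L' → E L
L → Y a
Y → a
Y → )
E → Y

Left-factoring transforms A → αβ₁ | αβ₂ into A → αA' and A' → β₁ | β₂
(α is the longest common prefix among the alternatives). Repeat until
no nonterminal has two alternatives with a common prefix.

Round 1: L has alternatives sharing prefix 'a'. Introduce L': L → a L'
  Add: L' → ε
  Add: L' → E L

No remaining common prefixes — done.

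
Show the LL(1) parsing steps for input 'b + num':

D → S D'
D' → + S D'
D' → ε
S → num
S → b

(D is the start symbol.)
LL(1) parsing maintains a stack (initially the start symbol over $) and the input. At each step: if the stack top is a terminal, match it against the current input token; if it is a non-terminal N, replace it with the RHS of M[N, lookahead] (the unique production whose predict set contains the lookahead).

Stack is shown with the top on the left.

Stack     Input      Action
---------------------------
D $       b + num $  output D → S D'
S D' $    b + num $  output S → b
b D' $    b + num $  match 'b'
D' $      + num $    output D' → + S D'
+ S D' $  + num $    match '+'
S D' $    num $      output S → num
num D' $  num $      match 'num'
D' $      $          output D' → ε
$         $          accept

The string is accepted.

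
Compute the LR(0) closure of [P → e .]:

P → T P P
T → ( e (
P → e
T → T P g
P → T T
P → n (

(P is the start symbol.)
To compute CLOSURE, for each item [A → α.Bβ] where B is a non-terminal, add [B → .γ] for all productions B → γ; repeat for the newly added items until nothing changes.

Start with: [P → e .]
The dot is at the end, so nothing is added.

CLOSURE = { [P → e .] }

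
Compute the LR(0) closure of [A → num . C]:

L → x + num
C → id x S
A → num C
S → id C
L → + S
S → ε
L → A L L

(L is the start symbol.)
Start with: [A → num . C]
  [A → num . C] has the dot before C: add [C → . id x S]
No further items can be added.

CLOSURE = { [A → num . C], [C → . id x S] }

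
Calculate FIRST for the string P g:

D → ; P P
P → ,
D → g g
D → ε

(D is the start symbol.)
FIRST sets of the non-terminals involved (from the grammar, by fixed-point iteration):
  FIRST(P) = { ',' }

To compute FIRST(P g), process the symbols left to right:
Symbol P is a non-terminal. Add FIRST(P) \ {ε} = { ',' }
P is not nullable (ε ∉ FIRST(P)), so stop here.
FIRST(P g) = { ',' }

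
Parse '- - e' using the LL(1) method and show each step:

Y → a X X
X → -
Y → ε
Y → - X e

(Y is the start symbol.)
Stack is shown with the top on the left.

Stack    Input    Action
------------------------
Y $      - - e $  output Y → - X e
- X e $  - - e $  match '-'
X e $    - e $    output X → -
- e $    - e $    match '-'
e $      e $      match 'e'
$        $        accept

The string is accepted.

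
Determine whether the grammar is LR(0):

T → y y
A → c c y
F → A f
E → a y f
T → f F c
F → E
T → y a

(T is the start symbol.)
Yes, the grammar is LR(0)

Augment with T' → T and build the canonical LR(0) collection (I0 = CLOSURE({[T' → . T]}), then GOTO on every symbol after a dot until no new states appear). It has 17 states:
  I0: { [T → . f F c], [T → . y a], [T → . y y], [T' → . T] }  — shift
  I1: { [T' → T .] }  — accept
  I2: { [A → . c c y], [E → . a y f], [F → . A f], [F → . E], [T → f . F c] }  — shift
  I3: { [T → y . a], [T → y . y] }  — shift
  I4: { [T → y a .] }  — reduce
  I5: { [T → y y .] }  — reduce
  I6: { [F → A . f] }  — shift
  I7: { [F → E .] }  — reduce
  I8: { [T → f F . c] }  — shift
  I9: { [E → a . y f] }  — shift
  I10: { [A → c . c y] }  — shift
  I11: { [A → c c . y] }  — shift
  I12: { [A → c c y .] }  — reduce
  I13: { [E → a y . f] }  — shift
  I14: { [E → a y f .] }  — reduce
  I15: { [T → f F c .] }  — reduce
  I16: { [F → A f .] }  — reduce

Every state is either a pure shift/goto state or contains exactly one complete item and nothing to shift — no conflicts. The grammar is LR(0).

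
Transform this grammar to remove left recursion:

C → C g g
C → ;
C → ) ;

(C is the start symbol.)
C is directly left-recursive. The standard transformation for
  A → A α₁ | ... | A α_m | β₁ | ... | β_n
is
  A  → β₁ A' | ... | β_n A'
  A' → α₁ A' | ... | α_m A' | ε

C → ; becomes C → ; C'
C → ) ; becomes C → ) ; C'
C → C g g becomes C' → g g C'
Add C' → ε

Resulting grammar:
C → ; C'
C → ) ; C'
C' → g g C'
C' → ε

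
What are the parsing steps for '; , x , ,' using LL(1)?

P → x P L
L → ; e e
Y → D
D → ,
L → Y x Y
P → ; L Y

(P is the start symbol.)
Stack is shown with the top on the left.

Stack      Input        Action
------------------------------
P $        ; , x , , $  output P → ; L Y
; L Y $    ; , x , , $  match ';'
L Y $      , x , , $    output L → Y x Y
Y x Y Y $  , x , , $    output Y → D
D x Y Y $  , x , , $    output D → ,
, x Y Y $  , x , , $    match ','
x Y Y $    x , , $      match 'x'
Y Y $      , , $        output Y → D
D Y $      , , $        output D → ,
, Y $      , , $        match ','
Y $        , $          output Y → D
D $        , $          output D → ,
, $        , $          match ','
$          $            accept

The string is accepted.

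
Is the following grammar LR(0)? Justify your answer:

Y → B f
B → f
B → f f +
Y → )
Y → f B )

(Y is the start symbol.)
A grammar is LR(0) if no state in the canonical LR(0) collection has:
  - both a shift item (dot before a terminal) and a complete item (shift-reduce conflict), or
  - two or more complete items (reduce-reduce conflict; the accept item [Y' → Y .] counts as a complete item here).

Augment with Y' → Y and build the canonical LR(0) collection (I0 = CLOSURE({[Y' → . Y]}), then GOTO on every symbol after a dot until no new states appear). It has 11 states:
  I0: { [B → . f f +], [B → . f], [Y → . )], [Y → . B f], [Y → . f B )], [Y' → . Y] }  — shift
  I1: { [Y → ) .] }  — reduce
  I2: { [Y → B . f] }  — shift
  I3: { [Y' → Y .] }  — accept
  I4: { [B → . f f +], [B → . f], [B → f . f +], [B → f .], [Y → f . B )] }  — shift, reduce
  I5: { [Y → f B . )] }  — shift
  I6: { [B → f . f +], [B → f .], [B → f f . +] }  — shift, reduce
  I7: { [B → f f + .] }  — reduce
  I8: { [B → f f . +] }  — shift
  I9: { [Y → f B ) .] }  — reduce
  I10: { [Y → B f .] }  — reduce

Conflict in state I4:
  Shift-reduce conflict between [B → f .] and [B → . f]
So the grammar is NOT LR(0).

Answer: No. Shift-reduce conflict between [B → f .] and [B → . f]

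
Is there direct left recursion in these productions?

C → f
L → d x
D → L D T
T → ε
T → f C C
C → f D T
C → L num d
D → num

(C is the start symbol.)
Direct left recursion occurs when N → N α for some non-terminal N (the right-hand side begins with the left-hand side itself).

C → f: starts with f
L → d x: starts with d
D → L D T: starts with L
T → ε: starts with ε
T → f C C: starts with f
C → f D T: starts with f
C → L num d: starts with L
D → num: starts with num

No direct left recursion found.

Answer: No direct left recursion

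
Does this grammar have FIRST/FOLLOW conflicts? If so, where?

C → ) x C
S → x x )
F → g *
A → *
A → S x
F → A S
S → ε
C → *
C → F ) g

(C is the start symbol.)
Yes. S → x x ')' with FOLLOW(S) on { 'x' }

A FIRST/FOLLOW conflict occurs when a non-terminal N has a nullable alternative N → β (β ⇒* ε) and another alternative N → α with FIRST(α) ∩ FOLLOW(N) ≠ ∅: on such a lookahead the parser cannot decide between expanding α and letting N vanish via β.

Nullable non-terminals: S.

S: nullable alternative(s) S → ε; FOLLOW(S) = { ')', 'x' }
  S → x x ): FIRST \ {ε} = { 'x' } — overlaps FOLLOW(S) on { 'x' }: CONFLICT
  S → ε: FIRST \ {ε} = { } — this is the only nullable alternative, skip

A, C, F have no nullable alternative, so no FIRST/FOLLOW check is needed there.

So the grammar has 1 FIRST/FOLLOW conflict (marked CONFLICT above).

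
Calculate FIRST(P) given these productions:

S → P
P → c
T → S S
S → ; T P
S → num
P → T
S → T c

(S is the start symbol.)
To compute FIRST(P), examine every production with P on the left-hand side, reading each right-hand side left to right until a non-nullable symbol is reached.

FIRST sets of the other non-terminals involved (by the same procedure, iterated to a fixed point):
  FIRST(T) = { ';', 'c', 'num' }

From P → c:
  - c is a terminal: add 'c' and stop
From P → T:
  - T is a non-terminal: add FIRST(T) \ {ε} = { ';', 'c', 'num' }
    T is not nullable, so stop

Collecting: FIRST(P) = { ';', 'c', 'num' }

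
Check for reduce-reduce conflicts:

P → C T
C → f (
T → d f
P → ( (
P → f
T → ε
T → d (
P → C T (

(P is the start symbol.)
No reduce-reduce conflicts

A reduce-reduce conflict occurs when an LR(0) state has two complete items [A → α .] and [B → β .] — both call for a reduction, and with no lookahead the parser cannot choose between them.

Augment with P' → P and build the canonical LR(0) collection (I0 = CLOSURE({[P' → . P]}), then GOTO on every symbol after a dot until no new states appear). It has 12 states:
  I0: { [C → . f (], [P → . ( (], [P → . C T (], [P → . C T], [P → . f], [P' → . P] }  — shift
  I1: { [P → ( . (] }  — shift
  I2: { [P → C . T (], [P → C . T], [T → . d (], [T → . d f], [T → .] }  — shift, reduce
  I3: { [P' → P .] }  — accept
  I4: { [C → f . (], [P → f .] }  — shift, reduce
  I5: { [C → f ( .] }  — reduce
  I6: { [P → C T . (], [P → C T .] }  — shift, reduce
  I7: { [T → d . (], [T → d . f] }  — shift
  I8: { [T → d ( .] }  — reduce
  I9: { [T → d f .] }  — reduce
  I10: { [P → C T ( .] }  — reduce
  I11: { [P → ( ( .] }  — reduce

No state contains more than one complete item.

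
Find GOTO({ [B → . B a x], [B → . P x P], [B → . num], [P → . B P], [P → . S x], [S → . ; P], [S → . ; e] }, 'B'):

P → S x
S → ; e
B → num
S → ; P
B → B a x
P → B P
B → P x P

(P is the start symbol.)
GOTO(I, 'B') = CLOSURE({ [A → αX.β] : [A → α.Xβ] ∈ I, X = 'B' })

Items with dot before 'B', with the dot advanced:
  [B → . B a x] → [B → B . a x]
  [P → . B P] → [P → B . P]
Closure of the advanced items:
  [P → B . P] has the dot before P: add [P → . S x], [P → . B P]
  [P → . S x] has the dot before S: add [S → . ; e], [S → . ; P]
  [P → . B P] has the dot before B: add [B → . num], [B → . B a x], [B → . P x P]

GOTO = { [B → . B a x], [B → . P x P], [B → . num], [B → B . a x], [P → . B P], [P → . S x], [P → B . P], [S → . ; P], [S → . ; e] }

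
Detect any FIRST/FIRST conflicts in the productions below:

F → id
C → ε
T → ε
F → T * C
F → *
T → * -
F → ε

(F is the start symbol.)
Yes. F → T '*' C / F → '*' on { '*' }

FIRST sets of the non-terminals at (or reachable through a nullable prefix from) the front of some alternative:
  FIRST(T) = { '*', ε }

Productions for F:
  F → id: FIRST = { 'id' }
  F → T * C: FIRST = { '*' }
  F → *: FIRST = { '*' }
  F → ε: FIRST = { ε }
Productions for T:
  T → ε: FIRST = { ε }
  T → * -: FIRST = { '*' }
C has only one production, so no FIRST/FIRST conflict is possible there.

Conflict for F: F → T * C and F → *
  Overlap: { '*' }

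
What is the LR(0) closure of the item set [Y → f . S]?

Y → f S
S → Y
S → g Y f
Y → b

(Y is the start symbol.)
{ [S → . Y], [S → . g Y f], [Y → . b], [Y → . f S], [Y → f . S] }

To compute CLOSURE, for each item [A → α.Bβ] where B is a non-terminal, add [B → .γ] for all productions B → γ; repeat for the newly added items until nothing changes.

Start with: [Y → f . S]
  [Y → f . S] has the dot before S: add [S → . Y], [S → . g Y f]
  [S → . Y] has the dot before Y: add [Y → . f S], [Y → . b]
No further items can be added.

CLOSURE = { [S → . Y], [S → . g Y f], [Y → . b], [Y → . f S], [Y → f . S] }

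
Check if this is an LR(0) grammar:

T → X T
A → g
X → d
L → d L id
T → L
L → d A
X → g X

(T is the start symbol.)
No. Shift-reduce conflict between [X → d .] and [A → . g]

A grammar is LR(0) if no state in the canonical LR(0) collection has:
  - both a shift item (dot before a terminal) and a complete item (shift-reduce conflict), or
  - two or more complete items (reduce-reduce conflict; the accept item [T' → T .] counts as a complete item here).

Augment with T' → T and build the canonical LR(0) collection (I0 = CLOSURE({[T' → . T]}), then GOTO on every symbol after a dot until no new states appear). It has 14 states:
  I0: { [L → . d A], [L → . d L id], [T → . L], [T → . X T], [T' → . T], [X → . d], [X → . g X] }  — shift
  I1: { [T → L .] }  — reduce
  I2: { [T' → T .] }  — accept
  I3: { [L → . d A], [L → . d L id], [T → . L], [T → . X T], [T → X . T], [X → . d], [X → . g X] }  — shift
  I4: { [A → . g], [L → . d A], [L → . d L id], [L → d . A], [L → d . L id], [X → d .] }  — shift, reduce
  I5: { [X → . d], [X → . g X], [X → g . X] }  — shift
  I6: { [X → g X .] }  — reduce
  I7: { [X → d .] }  — reduce
  I8: { [L → d A .] }  — reduce
  I9: { [L → d L . id] }  — shift
  I10: { [A → . g], [L → . d A], [L → . d L id], [L → d . A], [L → d . L id] }  — shift
  I11: { [A → g .] }  — reduce
  I12: { [L → d L id .] }  — reduce
  I13: { [T → X T .] }  — reduce

Conflict in state I4:
  Shift-reduce conflict between [X → d .] and [A → . g]
So the grammar is NOT LR(0).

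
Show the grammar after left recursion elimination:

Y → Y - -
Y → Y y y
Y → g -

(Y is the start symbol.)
Y → g - Y'
Y' → - - Y'
Y' → y y Y'
Y' → ε

Y is directly left-recursive. The standard transformation for
  A → A α₁ | ... | A α_m | β₁ | ... | β_n
is
  A  → β₁ A' | ... | β_n A'
  A' → α₁ A' | ... | α_m A' | ε

Y → g - becomes Y → g - Y'
Y → Y - - becomes Y' → - - Y'
Y → Y y y becomes Y' → y y Y'
Add Y' → ε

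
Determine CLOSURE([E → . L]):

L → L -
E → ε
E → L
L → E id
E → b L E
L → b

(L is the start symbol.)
Start with: [E → . L]
  [E → . L] has the dot before L: add [L → . L -], [L → . E id], [L → . b]
  [L → . E id] has the dot before E: add [E → .], [E → . b L E]
No further items can be added.

CLOSURE = { [E → . L], [E → . b L E], [E → .], [L → . E id], [L → . L -], [L → . b] }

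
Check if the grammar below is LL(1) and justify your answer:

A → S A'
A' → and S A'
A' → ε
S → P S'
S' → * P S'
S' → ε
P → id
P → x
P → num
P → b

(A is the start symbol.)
Relevant sets:
  FOLLOW(A') = { $ }
  FOLLOW(S') = { $, 'and' }

For A':
  PREDICT(A' → and S A') = { 'and' }
  PREDICT(A' → ε) = { $ }
For S':
  PREDICT(S' → '*' P S') = { '*' }
  PREDICT(S' → ε) = { $, 'and' }
For P:
  PREDICT(P → id) = { 'id' }
  PREDICT(P → x) = { 'x' }
  PREDICT(P → num) = { 'num' }
  PREDICT(P → b) = { 'b' }
A, S have a single production, so nothing to check there.

All predict sets are disjoint. The grammar IS LL(1).

Answer: Yes, the grammar is LL(1).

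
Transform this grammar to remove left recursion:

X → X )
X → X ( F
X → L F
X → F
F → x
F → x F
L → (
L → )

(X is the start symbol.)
X is directly left-recursive. The standard transformation for
  A → A α₁ | ... | A α_m | β₁ | ... | β_n
is
  A  → β₁ A' | ... | β_n A'
  A' → α₁ A' | ... | α_m A' | ε

X → L F becomes X → L F X'
X → F becomes X → F X'
X → X ) becomes X' → ) X'
X → X ( F becomes X' → ( F X'
Add X' → ε

Productions for other non-terminals are unchanged:
  F → x
  F → x F
  L → (
  L → )

Resulting grammar:
X → L F X'
X → F X'
X' → ) X'
X' → ( F X'
X' → ε
F → x
F → x F
L → (
L → )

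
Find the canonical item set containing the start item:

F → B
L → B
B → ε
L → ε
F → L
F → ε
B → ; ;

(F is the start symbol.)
{ [B → . ; ;], [B → .], [F → . B], [F → . L], [F → .], [F' → . F], [L → . B], [L → .] }

First, augment the grammar with F' → F
I₀ = CLOSURE({ [F' → . F] }):
  [F' → . F] has the dot before F: add [F → . B], [F → . L], [F → .]
  [F → . B] has the dot before B: add [B → .], [B → . ; ;]
  [F → . L] has the dot before L: add [L → . B], [L → .]
No further items can be added.

I₀ = { [B → . ; ;], [B → .], [F → . B], [F → . L], [F → .], [F' → . F], [L → . B], [L → .] }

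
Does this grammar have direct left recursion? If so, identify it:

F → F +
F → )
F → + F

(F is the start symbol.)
Yes, F is left-recursive

F → F +: LEFT RECURSIVE (starts with F)
F → ): starts with ')'
F → + F: starts with '+'

The grammar has direct left recursion on: F.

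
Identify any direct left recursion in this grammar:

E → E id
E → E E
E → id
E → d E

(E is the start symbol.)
Direct left recursion occurs when N → N α for some non-terminal N (the right-hand side begins with the left-hand side itself).

E → E id: LEFT RECURSIVE (starts with E)
E → E E: LEFT RECURSIVE (starts with E)
E → id: starts with id
E → d E: starts with d

The grammar has direct left recursion on: E.

Answer: Yes, E is left-recursive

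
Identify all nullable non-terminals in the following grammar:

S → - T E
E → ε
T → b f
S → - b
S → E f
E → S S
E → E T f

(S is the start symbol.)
{ 'E' }

A non-terminal is nullable if it can derive ε (the empty string): either it has an ε-production, or it has a production whose right-hand side consists entirely of nullable non-terminals.

ε-productions: E → ε
So E is immediately nullable.
No further non-terminal can be added: every production for the remaining non-terminals contains a terminal or a non-nullable non-terminal.
Nullable = { 'E' }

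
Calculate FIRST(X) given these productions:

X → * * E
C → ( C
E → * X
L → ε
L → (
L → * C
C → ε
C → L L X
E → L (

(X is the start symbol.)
{ '*' }

From X → * * E:
  - '*' is a terminal: add '*' and stop

Collecting: FIRST(X) = { '*' }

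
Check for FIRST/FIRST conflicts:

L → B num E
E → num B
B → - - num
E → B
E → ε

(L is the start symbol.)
A FIRST/FIRST conflict occurs when two productions N → α and N → β for the same non-terminal have FIRST(α) ∩ FIRST(β) ≠ ∅ (with ε ∈ FIRST of a nullable right-hand side, so two nullable alternatives also conflict).

FIRST sets of the non-terminals at (or reachable through a nullable prefix from) the front of some alternative:
  FIRST(B) = { '-' }

Productions for E:
  E → num B: FIRST = { 'num' }
  E → B: FIRST = { '-' }
  E → ε: FIRST = { ε }
L, B have only one production, so no FIRST/FIRST conflict is possible there.

All alternatives of each non-terminal have pairwise disjoint FIRST sets.

Answer: No FIRST/FIRST conflicts.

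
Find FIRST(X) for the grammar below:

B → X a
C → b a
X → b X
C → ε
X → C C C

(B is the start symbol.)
To compute FIRST(X), examine every production with X on the left-hand side, reading each right-hand side left to right until a non-nullable symbol is reached.

FIRST sets of the other non-terminals involved (by the same procedure, iterated to a fixed point):
  FIRST(C) = { 'b', ε }

From X → b X:
  - b is a terminal: add 'b' and stop
From X → C C C:
  - C is a non-terminal: add FIRST(C) \ {ε} = { 'b' }
    C is nullable, so continue to the next symbol
  - C is a non-terminal: add FIRST(C) \ {ε} = { 'b' }
    C is nullable, so continue to the next symbol
  - C is a non-terminal: add FIRST(C) \ {ε} = { 'b' }
    C is nullable and nothing follows, so the whole right-hand side can vanish: ε ∈ FIRST(X)

Collecting: FIRST(X) = { 'b', ε }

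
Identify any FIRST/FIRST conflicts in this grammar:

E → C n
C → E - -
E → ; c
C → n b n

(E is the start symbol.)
Yes. E → C n / E → ';' c on { ';' }; C → E '-' '-' / C → n b n on { 'n' }

FIRST sets of the non-terminals at (or reachable through a nullable prefix from) the front of some alternative:
  FIRST(C) = { ';', 'n' }
  FIRST(E) = { ';', 'n' }

Productions for E:
  E → C n: FIRST = { ';', 'n' }
  E → ; c: FIRST = { ';' }
Productions for C:
  C → E - -: FIRST = { ';', 'n' }
  C → n b n: FIRST = { 'n' }

Conflict for E: E → C n and E → ; c
  Overlap: { ';' }
Conflict for C: C → E - - and C → n b n
  Overlap: { 'n' }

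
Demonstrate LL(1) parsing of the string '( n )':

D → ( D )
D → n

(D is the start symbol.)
LL(1) parsing maintains a stack (initially the start symbol over $) and the input. At each step: if the stack top is a terminal, match it against the current input token; if it is a non-terminal N, replace it with the RHS of M[N, lookahead] (the unique production whose predict set contains the lookahead).

Stack is shown with the top on the left.

Stack    Input    Action
------------------------
D $      ( n ) $  output D → ( D )
( D ) $  ( n ) $  match '('
D ) $    n ) $    output D → n
n ) $    n ) $    match 'n'
) $      ) $      match ')'
$        $        accept

The string is accepted.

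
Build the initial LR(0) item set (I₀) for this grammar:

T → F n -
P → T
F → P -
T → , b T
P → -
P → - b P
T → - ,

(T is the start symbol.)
First, augment the grammar with T' → T
I₀ = CLOSURE({ [T' → . T] }):
  [T' → . T] has the dot before T: add [T → . F n -], [T → . , b T], [T → . - ,]
  [T → . F n -] has the dot before F: add [F → . P -]
  [F → . P -] has the dot before P: add [P → . T], [P → . -], [P → . - b P]
No further items can be added.

I₀ = { [F → . P -], [P → . - b P], [P → . -], [P → . T], [T → . , b T], [T → . - ,], [T → . F n -], [T' → . T] }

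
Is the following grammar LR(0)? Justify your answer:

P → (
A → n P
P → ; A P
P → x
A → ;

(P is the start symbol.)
Augment with P' → P and build the canonical LR(0) collection (I0 = CLOSURE({[P' → . P]}), then GOTO on every symbol after a dot until no new states appear). It has 10 states:
  I0: { [P → . (], [P → . ; A P], [P → . x], [P' → . P] }  — shift
  I1: { [P → ( .] }  — reduce
  I2: { [A → . ;], [A → . n P], [P → ; . A P] }  — shift
  I3: { [P' → P .] }  — accept
  I4: { [P → x .] }  — reduce
  I5: { [A → ; .] }  — reduce
  I6: { [P → . (], [P → . ; A P], [P → . x], [P → ; A . P] }  — shift
  I7: { [A → n . P], [P → . (], [P → . ; A P], [P → . x] }  — shift
  I8: { [A → n P .] }  — reduce
  I9: { [P → ; A P .] }  — reduce

Every state is either a pure shift/goto state or contains exactly one complete item and nothing to shift — no conflicts. The grammar is LR(0).

Answer: Yes, the grammar is LR(0)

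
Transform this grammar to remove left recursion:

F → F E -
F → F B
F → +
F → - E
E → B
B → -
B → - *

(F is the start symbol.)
F → + F'
F → - E F'
F' → E - F'
F' → B F'
F' → ε
E → B
B → -
B → - *

F is directly left-recursive. The standard transformation for
  A → A α₁ | ... | A α_m | β₁ | ... | β_n
is
  A  → β₁ A' | ... | β_n A'
  A' → α₁ A' | ... | α_m A' | ε

F → + becomes F → + F'
F → - E becomes F → - E F'
F → F E - becomes F' → E - F'
F → F B becomes F' → B F'
Add F' → ε

Productions for other non-terminals are unchanged:
  E → B
  B → -
  B → - *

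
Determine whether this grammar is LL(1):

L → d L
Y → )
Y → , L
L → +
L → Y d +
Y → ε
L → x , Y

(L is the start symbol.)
A grammar is LL(1) if for each non-terminal N with multiple productions, the predict sets of those productions are pairwise disjoint, where PREDICT(N → α) = (FIRST(α) \ {ε}) ∪ (FOLLOW(N) if α ⇒* ε).

Relevant sets:
  FIRST(Y) = { ')', ',', ε }
  FOLLOW(Y) = { $, 'd' }

For L:
  PREDICT(L → d L) = { 'd' }
  PREDICT(L → '+') = { '+' }
  PREDICT(L → Y d '+') = { ')', ',', 'd' }
  PREDICT(L → x ',' Y) = { 'x' }
For Y:
  PREDICT(Y → ')') = { ')' }
  PREDICT(Y → ',' L) = { ',' }
  PREDICT(Y → ε) = { $, 'd' }

Conflict found: Predict set conflict for L: { 'd' }
The grammar is NOT LL(1).

Answer: No. Predict set conflict for L: { 'd' }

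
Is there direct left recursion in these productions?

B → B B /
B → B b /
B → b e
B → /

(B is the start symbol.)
B → B B /: LEFT RECURSIVE (starts with B)
B → B b /: LEFT RECURSIVE (starts with B)
B → b e: starts with b
B → /: starts with '/'

The grammar has direct left recursion on: B.

Answer: Yes, B is left-recursive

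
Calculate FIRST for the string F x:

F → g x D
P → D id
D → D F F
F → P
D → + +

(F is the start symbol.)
{ '+', 'g' }

FIRST sets of the non-terminals involved (from the grammar, by fixed-point iteration):
  FIRST(F) = { '+', 'g' }

To compute FIRST(F x), process the symbols left to right:
Symbol F is a non-terminal. Add FIRST(F) \ {ε} = { '+', 'g' }
F is not nullable (ε ∉ FIRST(F)), so stop here.
FIRST(F x) = { '+', 'g' }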